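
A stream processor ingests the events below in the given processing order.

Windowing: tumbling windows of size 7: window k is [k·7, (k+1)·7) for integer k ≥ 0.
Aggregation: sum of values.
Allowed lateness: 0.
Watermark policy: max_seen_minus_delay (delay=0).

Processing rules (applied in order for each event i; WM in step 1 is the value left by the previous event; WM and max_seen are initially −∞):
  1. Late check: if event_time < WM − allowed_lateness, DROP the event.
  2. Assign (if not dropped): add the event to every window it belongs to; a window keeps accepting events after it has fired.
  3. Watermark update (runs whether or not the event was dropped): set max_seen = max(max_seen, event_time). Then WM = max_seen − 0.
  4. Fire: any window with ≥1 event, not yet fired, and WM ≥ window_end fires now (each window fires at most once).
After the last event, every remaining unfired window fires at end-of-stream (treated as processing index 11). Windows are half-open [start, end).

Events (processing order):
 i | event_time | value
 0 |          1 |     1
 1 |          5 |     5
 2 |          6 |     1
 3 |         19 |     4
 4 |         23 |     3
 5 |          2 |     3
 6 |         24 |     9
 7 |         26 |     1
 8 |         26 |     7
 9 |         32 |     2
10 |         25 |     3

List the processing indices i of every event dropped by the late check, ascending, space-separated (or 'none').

5 10

i=0 t=1 v=1: → [0,7); WM=1
i=1 t=5 v=5: → [0,7); WM=5
i=2 t=6 v=1: → [0,7); WM=6
i=3 t=19 v=4: → [14,21); WM=19; [0,7) fires=7
i=4 t=23 v=3: → [21,28); WM=23; [14,21) fires=4
i=5 t=2 v=3: DROP (t<23-0); WM=23
i=6 t=24 v=9: → [21,28); WM=24
i=7 t=26 v=1: → [21,28); WM=26
i=8 t=26 v=7: → [21,28); WM=26
i=9 t=32 v=2: → [28,35); WM=32; [21,28) fires=20
i=10 t=25 v=3: DROP (t<32-0); WM=32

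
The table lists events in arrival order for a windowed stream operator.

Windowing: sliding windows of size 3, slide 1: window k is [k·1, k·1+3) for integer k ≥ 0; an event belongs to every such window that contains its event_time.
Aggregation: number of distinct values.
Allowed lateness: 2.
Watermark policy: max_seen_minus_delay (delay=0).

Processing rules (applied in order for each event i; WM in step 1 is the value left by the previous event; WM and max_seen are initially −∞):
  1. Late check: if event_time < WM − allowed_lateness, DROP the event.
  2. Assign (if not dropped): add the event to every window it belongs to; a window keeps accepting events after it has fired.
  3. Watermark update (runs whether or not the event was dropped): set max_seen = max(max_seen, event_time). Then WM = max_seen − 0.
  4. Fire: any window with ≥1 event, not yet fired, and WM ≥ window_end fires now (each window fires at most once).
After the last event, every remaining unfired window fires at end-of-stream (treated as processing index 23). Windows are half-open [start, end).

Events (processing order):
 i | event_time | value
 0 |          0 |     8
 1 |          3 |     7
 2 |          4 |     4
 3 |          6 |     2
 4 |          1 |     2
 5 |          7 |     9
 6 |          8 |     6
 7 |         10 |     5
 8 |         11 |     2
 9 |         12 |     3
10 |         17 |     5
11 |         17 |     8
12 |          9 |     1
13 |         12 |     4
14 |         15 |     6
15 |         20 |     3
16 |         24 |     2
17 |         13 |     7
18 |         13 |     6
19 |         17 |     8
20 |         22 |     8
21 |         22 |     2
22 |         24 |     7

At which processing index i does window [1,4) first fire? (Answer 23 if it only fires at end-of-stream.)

i=0 t=0 v=8: → [0,3); WM=0
i=1 t=3 v=7: → [3,6),[2,5),[1,4); WM=3; [0,3) fires=1
i=2 t=4 v=4: → [4,7),[3,6),[2,5); WM=4; [1,4) fires=1
i=3 t=6 v=2: → [6,9),[5,8),[4,7); WM=6; [2,5) fires=2 [3,6) fires=2
i=4 t=1 v=2: DROP (t<6-2); WM=6
i=5 t=7 v=9: → [7,10),[6,9),[5,8); WM=7; [4,7) fires=2
i=6 t=8 v=6: → [8,11),[7,10),[6,9); WM=8; [5,8) fires=2
i=7 t=10 v=5: → [10,13),[9,12),[8,11); WM=10; [6,9) fires=3 [7,10) fires=2
i=8 t=11 v=2: → [11,14),[10,13),[9,12); WM=11; [8,11) fires=2
i=9 t=12 v=3: → [12,15),[11,14),[10,13); WM=12; [9,12) fires=2
i=10 t=17 v=5: → [17,20),[16,19),[15,18); WM=17; [10,13) fires=3 [11,14) fires=2 [12,15) fires=1
i=11 t=17 v=8: → [17,20),[16,19),[15,18); WM=17
i=12 t=9 v=1: DROP (t<17-2); WM=17
i=13 t=12 v=4: DROP (t<17-2); WM=17
i=14 t=15 v=6: → [15,18),[14,17),[13,16); WM=17; [13,16) fires=1 [14,17) fires=1
i=15 t=20 v=3: → [20,23),[19,22),[18,21); WM=20; [15,18) fires=3 [16,19) fires=2 [17,20) fires=2
i=16 t=24 v=2: → [24,27),[23,26),[22,25); WM=24; [18,21) fires=1 [19,22) fires=1 [20,23) fires=1
i=17 t=13 v=7: DROP (t<24-2); WM=24
i=18 t=13 v=6: DROP (t<24-2); WM=24
i=19 t=17 v=8: DROP (t<24-2); WM=24
i=20 t=22 v=8: → [22,25),[21,24),[20,23); WM=24; [21,24) fires=1
i=21 t=22 v=2: → [22,25),[21,24),[20,23); WM=24
i=22 t=24 v=7: → [24,27),[23,26),[22,25); WM=24

2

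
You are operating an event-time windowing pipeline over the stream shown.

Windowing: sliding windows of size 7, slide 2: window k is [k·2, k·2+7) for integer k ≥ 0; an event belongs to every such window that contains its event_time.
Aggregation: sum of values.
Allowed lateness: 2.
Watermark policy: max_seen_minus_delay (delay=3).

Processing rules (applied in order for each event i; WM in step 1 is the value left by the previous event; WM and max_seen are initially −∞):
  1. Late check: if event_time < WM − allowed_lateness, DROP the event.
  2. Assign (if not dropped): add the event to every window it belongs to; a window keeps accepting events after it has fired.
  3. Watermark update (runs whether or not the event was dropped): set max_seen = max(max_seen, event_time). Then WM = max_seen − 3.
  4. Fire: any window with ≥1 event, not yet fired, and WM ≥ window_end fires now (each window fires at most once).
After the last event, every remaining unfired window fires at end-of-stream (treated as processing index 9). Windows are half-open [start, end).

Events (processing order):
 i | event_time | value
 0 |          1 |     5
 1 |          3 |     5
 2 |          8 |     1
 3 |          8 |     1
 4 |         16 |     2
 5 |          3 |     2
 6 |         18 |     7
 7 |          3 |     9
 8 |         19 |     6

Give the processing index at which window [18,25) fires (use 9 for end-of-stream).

i=0 t=1 v=5: → [0,7); WM=-2
i=1 t=3 v=5: → [2,9),[0,7); WM=0
i=2 t=8 v=1: → [8,15),[6,13),[4,11),[2,9); WM=5
i=3 t=8 v=1: → [8,15),[6,13),[4,11),[2,9); WM=5
i=4 t=16 v=2: → [16,23),[14,21),[12,19),[10,17); WM=13; [0,7) fires=10 [2,9) fires=7 [4,11) fires=2 [6,13) fires=2
i=5 t=3 v=2: DROP (t<13-2); WM=13
i=6 t=18 v=7: → [18,25),[16,23),[14,21),[12,19); WM=15; [8,15) fires=2
i=7 t=3 v=9: DROP (t<15-2); WM=15
i=8 t=19 v=6: → [18,25),[16,23),[14,21); WM=16

9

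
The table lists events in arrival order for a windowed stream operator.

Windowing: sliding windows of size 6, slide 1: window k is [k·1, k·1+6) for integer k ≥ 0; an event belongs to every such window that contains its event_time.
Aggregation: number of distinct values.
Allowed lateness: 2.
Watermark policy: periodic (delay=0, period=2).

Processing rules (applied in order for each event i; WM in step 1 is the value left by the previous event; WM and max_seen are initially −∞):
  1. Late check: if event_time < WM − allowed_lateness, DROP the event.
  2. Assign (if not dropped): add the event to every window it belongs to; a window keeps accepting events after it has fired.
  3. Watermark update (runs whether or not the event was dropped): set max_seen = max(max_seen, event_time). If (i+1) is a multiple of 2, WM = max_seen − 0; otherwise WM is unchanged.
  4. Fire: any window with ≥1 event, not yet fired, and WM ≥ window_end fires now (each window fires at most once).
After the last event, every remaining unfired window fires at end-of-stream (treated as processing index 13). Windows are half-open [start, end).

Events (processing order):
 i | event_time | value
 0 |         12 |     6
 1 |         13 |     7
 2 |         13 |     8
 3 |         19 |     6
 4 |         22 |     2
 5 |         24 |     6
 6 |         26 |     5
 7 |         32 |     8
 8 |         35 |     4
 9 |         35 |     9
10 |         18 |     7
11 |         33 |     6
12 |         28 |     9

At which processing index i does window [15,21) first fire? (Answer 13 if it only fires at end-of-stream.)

i=0 t=12 v=6: → [12,18),[11,17),[10,16),[9,15),[8,14),[7,13); WM=−∞
i=1 t=13 v=7: → [13,19),[12,18),[11,17),[10,16),[9,15),[8,14); WM=13; [7,13) fires=1
i=2 t=13 v=8: → [13,19),[12,18),[11,17),[10,16),[9,15),[8,14); WM=13
i=3 t=19 v=6: → [19,25),[18,24),[17,23),[16,22),[15,21),[14,20); WM=19; [8,14) fires=3 [9,15) fires=3 [10,16) fires=3 [11,17) fires=3 [12,18) fires=3 [13,19) fires=2
i=4 t=22 v=2: → [22,28),[21,27),[20,26),[19,25),[18,24),[17,23); WM=19
i=5 t=24 v=6: → [24,30),[23,29),[22,28),[21,27),[20,26),[19,25); WM=24; [14,20) fires=1 [15,21) fires=1 [16,22) fires=1 [17,23) fires=2 [18,24) fires=2
i=6 t=26 v=5: → [26,32),[25,31),[24,30),[23,29),[22,28),[21,27); WM=24
i=7 t=32 v=8: → [32,38),[31,37),[30,36),[29,35),[28,34),[27,33); WM=32; [19,25) fires=2 [20,26) fires=2 [21,27) fires=3 [22,28) fires=3 [23,29) fires=2 [24,30) fires=2 [25,31) fires=1 [26,32) fires=1
i=8 t=35 v=4: → [35,41),[34,40),[33,39),[32,38),[31,37),[30,36); WM=32
i=9 t=35 v=9: → [35,41),[34,40),[33,39),[32,38),[31,37),[30,36); WM=35; [27,33) fires=1 [28,34) fires=1 [29,35) fires=1
i=10 t=18 v=7: DROP (t<35-2); WM=35
i=11 t=33 v=6: → [33,39),[32,38),[31,37),[30,36),[29,35),[28,34); WM=35
i=12 t=28 v=9: DROP (t<35-2); WM=35

5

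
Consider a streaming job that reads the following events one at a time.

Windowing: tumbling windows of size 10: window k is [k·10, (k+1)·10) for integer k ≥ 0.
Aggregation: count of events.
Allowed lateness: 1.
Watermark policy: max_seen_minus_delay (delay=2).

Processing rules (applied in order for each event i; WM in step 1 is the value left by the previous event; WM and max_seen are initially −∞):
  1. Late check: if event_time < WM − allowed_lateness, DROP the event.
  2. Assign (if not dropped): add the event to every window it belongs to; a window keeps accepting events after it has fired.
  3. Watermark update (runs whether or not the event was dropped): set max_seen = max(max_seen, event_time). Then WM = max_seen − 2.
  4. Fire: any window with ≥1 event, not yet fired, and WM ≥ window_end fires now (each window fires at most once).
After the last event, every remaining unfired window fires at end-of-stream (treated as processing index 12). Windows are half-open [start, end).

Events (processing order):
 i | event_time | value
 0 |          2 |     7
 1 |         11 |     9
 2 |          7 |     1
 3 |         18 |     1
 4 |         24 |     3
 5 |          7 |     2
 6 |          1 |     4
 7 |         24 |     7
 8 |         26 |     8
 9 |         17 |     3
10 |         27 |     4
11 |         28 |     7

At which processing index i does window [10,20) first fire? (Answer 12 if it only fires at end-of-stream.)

i=0 t=2 v=7: → [0,10); WM=0
i=1 t=11 v=9: → [10,20); WM=9
i=2 t=7 v=1: DROP (t<9-1); WM=9
i=3 t=18 v=1: → [10,20); WM=16; [0,10) fires=1
i=4 t=24 v=3: → [20,30); WM=22; [10,20) fires=2
i=5 t=7 v=2: DROP (t<22-1); WM=22
i=6 t=1 v=4: DROP (t<22-1); WM=22
i=7 t=24 v=7: → [20,30); WM=22
i=8 t=26 v=8: → [20,30); WM=24
i=9 t=17 v=3: DROP (t<24-1); WM=24
i=10 t=27 v=4: → [20,30); WM=25
i=11 t=28 v=7: → [20,30); WM=26

4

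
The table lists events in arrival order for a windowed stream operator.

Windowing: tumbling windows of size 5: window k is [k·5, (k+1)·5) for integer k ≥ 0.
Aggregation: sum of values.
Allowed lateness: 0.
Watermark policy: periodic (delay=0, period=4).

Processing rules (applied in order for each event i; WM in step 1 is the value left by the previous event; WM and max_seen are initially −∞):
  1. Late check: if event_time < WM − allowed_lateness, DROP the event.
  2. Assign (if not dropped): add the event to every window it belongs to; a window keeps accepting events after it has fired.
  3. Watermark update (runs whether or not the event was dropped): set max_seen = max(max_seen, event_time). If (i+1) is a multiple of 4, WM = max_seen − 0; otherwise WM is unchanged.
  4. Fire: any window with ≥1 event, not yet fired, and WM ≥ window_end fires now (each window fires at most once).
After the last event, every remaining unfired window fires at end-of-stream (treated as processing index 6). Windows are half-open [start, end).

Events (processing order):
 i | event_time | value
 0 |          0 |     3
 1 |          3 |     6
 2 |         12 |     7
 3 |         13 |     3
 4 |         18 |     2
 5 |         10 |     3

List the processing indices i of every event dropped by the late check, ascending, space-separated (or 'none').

i=0 t=0 v=3: → [0,5); WM=−∞
i=1 t=3 v=6: → [0,5); WM=−∞
i=2 t=12 v=7: → [10,15); WM=−∞
i=3 t=13 v=3: → [10,15); WM=13; [0,5) fires=9
i=4 t=18 v=2: → [15,20); WM=13
i=5 t=10 v=3: DROP (t<13-0); WM=13

5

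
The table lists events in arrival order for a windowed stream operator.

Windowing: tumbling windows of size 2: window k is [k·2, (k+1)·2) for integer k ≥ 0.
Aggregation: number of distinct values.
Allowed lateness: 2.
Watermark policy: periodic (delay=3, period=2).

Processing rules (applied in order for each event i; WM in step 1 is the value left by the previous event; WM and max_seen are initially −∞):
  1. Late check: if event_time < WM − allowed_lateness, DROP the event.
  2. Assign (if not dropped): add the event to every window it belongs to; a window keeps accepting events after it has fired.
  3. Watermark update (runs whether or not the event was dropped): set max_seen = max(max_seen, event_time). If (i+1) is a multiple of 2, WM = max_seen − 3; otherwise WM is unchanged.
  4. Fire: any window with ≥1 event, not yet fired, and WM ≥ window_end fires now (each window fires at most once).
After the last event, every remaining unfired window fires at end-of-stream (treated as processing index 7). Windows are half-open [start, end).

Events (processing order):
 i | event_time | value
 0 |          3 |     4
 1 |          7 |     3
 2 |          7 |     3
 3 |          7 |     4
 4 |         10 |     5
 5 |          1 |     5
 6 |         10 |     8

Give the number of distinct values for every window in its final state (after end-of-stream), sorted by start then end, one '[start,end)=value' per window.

i=0 t=3 v=4: → [2,4); WM=−∞
i=1 t=7 v=3: → [6,8); WM=4; [2,4) fires=1
i=2 t=7 v=3: → [6,8); WM=4
i=3 t=7 v=4: → [6,8); WM=4
i=4 t=10 v=5: → [10,12); WM=4
i=5 t=1 v=5: DROP (t<4-2); WM=7
i=6 t=10 v=8: → [10,12); WM=7

[2,4)=1 [6,8)=2 [10,12)=2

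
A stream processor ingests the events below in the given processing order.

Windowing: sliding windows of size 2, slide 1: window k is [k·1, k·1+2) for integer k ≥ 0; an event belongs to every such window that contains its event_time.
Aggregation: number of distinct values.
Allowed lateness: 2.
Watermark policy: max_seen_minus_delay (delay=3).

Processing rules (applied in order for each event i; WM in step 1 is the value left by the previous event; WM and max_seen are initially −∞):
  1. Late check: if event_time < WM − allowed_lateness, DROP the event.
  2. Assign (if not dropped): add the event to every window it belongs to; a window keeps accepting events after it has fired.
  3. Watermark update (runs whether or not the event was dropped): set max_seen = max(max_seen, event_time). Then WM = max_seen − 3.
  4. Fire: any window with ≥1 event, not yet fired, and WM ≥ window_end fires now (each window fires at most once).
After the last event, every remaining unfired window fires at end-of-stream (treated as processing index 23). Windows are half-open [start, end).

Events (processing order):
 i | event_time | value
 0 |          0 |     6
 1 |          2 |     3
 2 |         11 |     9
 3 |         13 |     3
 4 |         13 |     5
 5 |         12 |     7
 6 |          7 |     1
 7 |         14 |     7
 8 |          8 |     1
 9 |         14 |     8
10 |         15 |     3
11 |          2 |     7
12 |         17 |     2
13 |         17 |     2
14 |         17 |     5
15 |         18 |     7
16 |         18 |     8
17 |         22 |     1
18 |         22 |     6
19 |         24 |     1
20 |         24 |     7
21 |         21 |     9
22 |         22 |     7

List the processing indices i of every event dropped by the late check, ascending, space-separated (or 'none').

6 8 11

i=0 t=0 v=6: → [0,2); WM=-3
i=1 t=2 v=3: → [2,4),[1,3); WM=-1
i=2 t=11 v=9: → [11,13),[10,12); WM=8; [0,2) fires=1 [1,3) fires=1 [2,4) fires=1
i=3 t=13 v=3: → [13,15),[12,14); WM=10
i=4 t=13 v=5: → [13,15),[12,14); WM=10
i=5 t=12 v=7: → [12,14),[11,13); WM=10
i=6 t=7 v=1: DROP (t<10-2); WM=10
i=7 t=14 v=7: → [14,16),[13,15); WM=11
i=8 t=8 v=1: DROP (t<11-2); WM=11
i=9 t=14 v=8: → [14,16),[13,15); WM=11
i=10 t=15 v=3: → [15,17),[14,16); WM=12; [10,12) fires=1
i=11 t=2 v=7: DROP (t<12-2); WM=12
i=12 t=17 v=2: → [17,19),[16,18); WM=14; [11,13) fires=2 [12,14) fires=3
i=13 t=17 v=2: → [17,19),[16,18); WM=14
i=14 t=17 v=5: → [17,19),[16,18); WM=14
i=15 t=18 v=7: → [18,20),[17,19); WM=15; [13,15) fires=4
i=16 t=18 v=8: → [18,20),[17,19); WM=15
i=17 t=22 v=1: → [22,24),[21,23); WM=19; [14,16) fires=3 [15,17) fires=1 [16,18) fires=2 [17,19) fires=4
i=18 t=22 v=6: → [22,24),[21,23); WM=19
i=19 t=24 v=1: → [24,26),[23,25); WM=21; [18,20) fires=2
i=20 t=24 v=7: → [24,26),[23,25); WM=21
i=21 t=21 v=9: → [21,23),[20,22); WM=21
i=22 t=22 v=7: → [22,24),[21,23); WM=21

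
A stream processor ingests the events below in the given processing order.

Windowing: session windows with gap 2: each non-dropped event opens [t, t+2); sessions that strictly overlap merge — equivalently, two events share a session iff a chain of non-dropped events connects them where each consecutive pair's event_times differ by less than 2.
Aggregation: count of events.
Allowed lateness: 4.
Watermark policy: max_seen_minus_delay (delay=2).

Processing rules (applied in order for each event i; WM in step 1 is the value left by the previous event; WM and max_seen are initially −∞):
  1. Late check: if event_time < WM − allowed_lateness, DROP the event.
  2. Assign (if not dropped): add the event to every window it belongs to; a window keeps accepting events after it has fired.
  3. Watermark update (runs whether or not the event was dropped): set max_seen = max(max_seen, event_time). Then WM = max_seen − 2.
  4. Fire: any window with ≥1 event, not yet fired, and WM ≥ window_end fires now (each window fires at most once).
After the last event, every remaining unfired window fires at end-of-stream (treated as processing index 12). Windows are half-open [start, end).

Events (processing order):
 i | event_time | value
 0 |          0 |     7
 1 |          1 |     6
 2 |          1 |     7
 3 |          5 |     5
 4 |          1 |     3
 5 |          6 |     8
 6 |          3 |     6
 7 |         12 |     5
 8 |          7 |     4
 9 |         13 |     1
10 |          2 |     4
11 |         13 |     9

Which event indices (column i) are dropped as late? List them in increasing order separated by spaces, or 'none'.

i=0 t=0 v=7: → [0,2); WM=-2
i=1 t=1 v=6: → [0,3); WM=-1
i=2 t=1 v=7: → [0,3); WM=-1
i=3 t=5 v=5: → [5,7); WM=3
i=4 t=1 v=3: → [0,3); WM=3
i=5 t=6 v=8: → [5,8); WM=4
i=6 t=3 v=6: → [3,5); WM=4
i=7 t=12 v=5: → [12,14); WM=10
i=8 t=7 v=4: → [5,9); WM=10
i=9 t=13 v=1: → [12,15); WM=11
i=10 t=2 v=4: DROP (t<11-4); WM=11
i=11 t=13 v=9: → [12,15); WM=11

10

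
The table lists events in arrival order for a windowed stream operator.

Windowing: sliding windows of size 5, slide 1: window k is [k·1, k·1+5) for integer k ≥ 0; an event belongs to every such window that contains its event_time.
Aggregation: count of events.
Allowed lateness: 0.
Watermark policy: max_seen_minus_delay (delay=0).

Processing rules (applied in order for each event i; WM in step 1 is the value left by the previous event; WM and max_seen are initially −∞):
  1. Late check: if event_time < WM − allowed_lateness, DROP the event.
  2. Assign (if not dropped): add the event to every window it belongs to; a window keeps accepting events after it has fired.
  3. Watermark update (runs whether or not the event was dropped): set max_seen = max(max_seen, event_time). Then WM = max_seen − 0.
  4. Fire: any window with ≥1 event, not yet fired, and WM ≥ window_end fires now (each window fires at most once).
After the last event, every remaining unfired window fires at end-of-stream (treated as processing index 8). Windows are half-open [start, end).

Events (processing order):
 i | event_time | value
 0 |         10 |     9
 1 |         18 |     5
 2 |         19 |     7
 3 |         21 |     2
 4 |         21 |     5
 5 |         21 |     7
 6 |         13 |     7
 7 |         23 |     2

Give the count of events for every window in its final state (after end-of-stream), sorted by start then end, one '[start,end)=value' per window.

[6,11)=1 [7,12)=1 [8,13)=1 [9,14)=1 [10,15)=1 [14,19)=1 [15,20)=2 [16,21)=2 [17,22)=5 [18,23)=5 [19,24)=5 [20,25)=4 [21,26)=4 [22,27)=1 [23,28)=1

i=0 t=10 v=9: → [10,15),[9,14),[8,13),[7,12),[6,11); WM=10
i=1 t=18 v=5: → [18,23),[17,22),[16,21),[15,20),[14,19); WM=18; [6,11) fires=1 [7,12) fires=1 [8,13) fires=1 [9,14) fires=1 [10,15) fires=1
i=2 t=19 v=7: → [19,24),[18,23),[17,22),[16,21),[15,20); WM=19; [14,19) fires=1
i=3 t=21 v=2: → [21,26),[20,25),[19,24),[18,23),[17,22); WM=21; [15,20) fires=2 [16,21) fires=2
i=4 t=21 v=5: → [21,26),[20,25),[19,24),[18,23),[17,22); WM=21
i=5 t=21 v=7: → [21,26),[20,25),[19,24),[18,23),[17,22); WM=21
i=6 t=13 v=7: DROP (t<21-0); WM=21
i=7 t=23 v=2: → [23,28),[22,27),[21,26),[20,25),[19,24); WM=23; [17,22) fires=5 [18,23) fires=5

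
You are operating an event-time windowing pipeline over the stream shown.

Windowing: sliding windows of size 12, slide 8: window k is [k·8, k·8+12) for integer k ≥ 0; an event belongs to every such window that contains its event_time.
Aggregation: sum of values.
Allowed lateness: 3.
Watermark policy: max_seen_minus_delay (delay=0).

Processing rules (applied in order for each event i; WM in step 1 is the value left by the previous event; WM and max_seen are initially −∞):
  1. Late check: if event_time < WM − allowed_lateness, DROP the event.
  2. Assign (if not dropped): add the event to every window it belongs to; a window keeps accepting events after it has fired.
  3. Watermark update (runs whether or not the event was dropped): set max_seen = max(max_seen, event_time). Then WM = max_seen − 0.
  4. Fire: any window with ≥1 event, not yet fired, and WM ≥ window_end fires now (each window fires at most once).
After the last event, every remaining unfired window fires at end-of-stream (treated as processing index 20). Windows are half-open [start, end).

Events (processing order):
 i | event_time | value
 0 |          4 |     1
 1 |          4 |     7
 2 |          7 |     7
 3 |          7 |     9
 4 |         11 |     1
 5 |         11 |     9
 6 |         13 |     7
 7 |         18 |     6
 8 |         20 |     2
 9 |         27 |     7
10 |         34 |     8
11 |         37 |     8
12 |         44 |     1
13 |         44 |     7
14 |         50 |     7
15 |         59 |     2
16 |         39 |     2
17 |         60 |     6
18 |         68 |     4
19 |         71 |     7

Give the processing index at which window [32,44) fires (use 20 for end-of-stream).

i=0 t=4 v=1: → [0,12); WM=4
i=1 t=4 v=7: → [0,12); WM=4
i=2 t=7 v=7: → [0,12); WM=7
i=3 t=7 v=9: → [0,12); WM=7
i=4 t=11 v=1: → [8,20),[0,12); WM=11
i=5 t=11 v=9: → [8,20),[0,12); WM=11
i=6 t=13 v=7: → [8,20); WM=13; [0,12) fires=34
i=7 t=18 v=6: → [16,28),[8,20); WM=18
i=8 t=20 v=2: → [16,28); WM=20; [8,20) fires=23
i=9 t=27 v=7: → [24,36),[16,28); WM=27
i=10 t=34 v=8: → [32,44),[24,36); WM=34; [16,28) fires=15
i=11 t=37 v=8: → [32,44); WM=37; [24,36) fires=15
i=12 t=44 v=1: → [40,52); WM=44; [32,44) fires=16
i=13 t=44 v=7: → [40,52); WM=44
i=14 t=50 v=7: → [48,60),[40,52); WM=50
i=15 t=59 v=2: → [56,68),[48,60); WM=59; [40,52) fires=15
i=16 t=39 v=2: DROP (t<59-3); WM=59
i=17 t=60 v=6: → [56,68); WM=60; [48,60) fires=9
i=18 t=68 v=4: → [64,76); WM=68; [56,68) fires=8
i=19 t=71 v=7: → [64,76); WM=71

12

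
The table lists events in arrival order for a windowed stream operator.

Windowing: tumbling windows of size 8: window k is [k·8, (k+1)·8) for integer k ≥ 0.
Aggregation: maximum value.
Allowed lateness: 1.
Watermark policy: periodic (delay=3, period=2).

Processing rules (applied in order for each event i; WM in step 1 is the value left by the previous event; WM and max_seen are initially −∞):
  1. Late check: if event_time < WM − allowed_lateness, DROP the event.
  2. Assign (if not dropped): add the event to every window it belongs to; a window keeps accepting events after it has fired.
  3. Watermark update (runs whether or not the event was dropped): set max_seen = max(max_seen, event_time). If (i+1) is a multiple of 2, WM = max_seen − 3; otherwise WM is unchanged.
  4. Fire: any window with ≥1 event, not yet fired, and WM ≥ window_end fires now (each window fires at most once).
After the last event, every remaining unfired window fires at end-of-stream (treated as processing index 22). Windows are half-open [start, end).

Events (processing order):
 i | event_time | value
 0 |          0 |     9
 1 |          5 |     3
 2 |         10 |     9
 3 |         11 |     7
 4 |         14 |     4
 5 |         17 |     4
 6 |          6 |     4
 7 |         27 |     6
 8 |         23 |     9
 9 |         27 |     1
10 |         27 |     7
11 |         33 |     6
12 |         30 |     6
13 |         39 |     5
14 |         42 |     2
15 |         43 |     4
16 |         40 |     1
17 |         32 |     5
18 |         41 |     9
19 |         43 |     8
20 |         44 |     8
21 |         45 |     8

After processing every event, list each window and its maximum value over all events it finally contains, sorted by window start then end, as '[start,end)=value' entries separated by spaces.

i=0 t=0 v=9: → [0,8); WM=−∞
i=1 t=5 v=3: → [0,8); WM=2
i=2 t=10 v=9: → [8,16); WM=2
i=3 t=11 v=7: → [8,16); WM=8; [0,8) fires=9
i=4 t=14 v=4: → [8,16); WM=8
i=5 t=17 v=4: → [16,24); WM=14
i=6 t=6 v=4: DROP (t<14-1); WM=14
i=7 t=27 v=6: → [24,32); WM=24; [8,16) fires=9 [16,24) fires=4
i=8 t=23 v=9: → [16,24); WM=24
i=9 t=27 v=1: → [24,32); WM=24
i=10 t=27 v=7: → [24,32); WM=24
i=11 t=33 v=6: → [32,40); WM=30
i=12 t=30 v=6: → [24,32); WM=30
i=13 t=39 v=5: → [32,40); WM=36; [24,32) fires=7
i=14 t=42 v=2: → [40,48); WM=36
i=15 t=43 v=4: → [40,48); WM=40; [32,40) fires=6
i=16 t=40 v=1: → [40,48); WM=40
i=17 t=32 v=5: DROP (t<40-1); WM=40
i=18 t=41 v=9: → [40,48); WM=40
i=19 t=43 v=8: → [40,48); WM=40
i=20 t=44 v=8: → [40,48); WM=40
i=21 t=45 v=8: → [40,48); WM=42

[0,8)=9 [8,16)=9 [16,24)=9 [24,32)=7 [32,40)=6 [40,48)=9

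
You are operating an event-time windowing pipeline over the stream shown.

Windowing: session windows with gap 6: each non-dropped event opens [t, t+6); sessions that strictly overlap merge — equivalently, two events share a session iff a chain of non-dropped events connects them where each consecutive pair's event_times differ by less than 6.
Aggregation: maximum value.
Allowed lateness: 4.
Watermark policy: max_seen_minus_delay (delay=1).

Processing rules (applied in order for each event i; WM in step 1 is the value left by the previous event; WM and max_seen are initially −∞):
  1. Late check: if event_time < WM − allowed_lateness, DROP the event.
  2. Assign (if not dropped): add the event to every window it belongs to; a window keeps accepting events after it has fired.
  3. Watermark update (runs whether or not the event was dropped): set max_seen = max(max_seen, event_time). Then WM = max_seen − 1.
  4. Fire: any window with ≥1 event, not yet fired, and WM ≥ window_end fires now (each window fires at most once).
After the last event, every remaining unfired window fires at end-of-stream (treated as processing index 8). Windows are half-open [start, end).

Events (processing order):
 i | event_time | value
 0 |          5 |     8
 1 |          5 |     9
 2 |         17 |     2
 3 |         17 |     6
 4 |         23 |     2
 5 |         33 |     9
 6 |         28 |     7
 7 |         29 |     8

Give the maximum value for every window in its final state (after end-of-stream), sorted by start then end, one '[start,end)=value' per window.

[5,11)=9 [17,23)=6 [23,39)=9

i=0 t=5 v=8: → [5,11); WM=4
i=1 t=5 v=9: → [5,11); WM=4
i=2 t=17 v=2: → [17,23); WM=16
i=3 t=17 v=6: → [17,23); WM=16
i=4 t=23 v=2: → [23,29); WM=22
i=5 t=33 v=9: → [33,39); WM=32
i=6 t=28 v=7: → [23,39); WM=32
i=7 t=29 v=8: → [23,39); WM=32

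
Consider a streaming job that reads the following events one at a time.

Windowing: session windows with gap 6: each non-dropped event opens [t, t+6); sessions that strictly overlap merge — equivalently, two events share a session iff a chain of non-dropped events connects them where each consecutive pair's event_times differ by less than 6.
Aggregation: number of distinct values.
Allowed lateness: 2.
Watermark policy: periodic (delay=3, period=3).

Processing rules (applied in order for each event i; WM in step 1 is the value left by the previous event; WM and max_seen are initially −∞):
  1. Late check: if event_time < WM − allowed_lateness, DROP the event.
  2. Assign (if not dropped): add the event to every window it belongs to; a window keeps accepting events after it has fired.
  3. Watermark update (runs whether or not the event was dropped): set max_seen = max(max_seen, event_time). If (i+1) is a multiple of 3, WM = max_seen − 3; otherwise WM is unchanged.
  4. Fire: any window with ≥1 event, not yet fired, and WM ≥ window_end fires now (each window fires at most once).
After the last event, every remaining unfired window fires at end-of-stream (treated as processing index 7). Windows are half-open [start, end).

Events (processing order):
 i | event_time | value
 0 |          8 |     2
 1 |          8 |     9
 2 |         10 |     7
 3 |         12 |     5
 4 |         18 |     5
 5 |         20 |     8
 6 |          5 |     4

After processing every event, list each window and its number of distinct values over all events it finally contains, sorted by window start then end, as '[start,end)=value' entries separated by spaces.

i=0 t=8 v=2: → [8,14); WM=−∞
i=1 t=8 v=9: → [8,14); WM=−∞
i=2 t=10 v=7: → [8,16); WM=7
i=3 t=12 v=5: → [8,18); WM=7
i=4 t=18 v=5: → [18,24); WM=7
i=5 t=20 v=8: → [18,26); WM=17
i=6 t=5 v=4: DROP (t<17-2); WM=17

[8,18)=4 [18,26)=2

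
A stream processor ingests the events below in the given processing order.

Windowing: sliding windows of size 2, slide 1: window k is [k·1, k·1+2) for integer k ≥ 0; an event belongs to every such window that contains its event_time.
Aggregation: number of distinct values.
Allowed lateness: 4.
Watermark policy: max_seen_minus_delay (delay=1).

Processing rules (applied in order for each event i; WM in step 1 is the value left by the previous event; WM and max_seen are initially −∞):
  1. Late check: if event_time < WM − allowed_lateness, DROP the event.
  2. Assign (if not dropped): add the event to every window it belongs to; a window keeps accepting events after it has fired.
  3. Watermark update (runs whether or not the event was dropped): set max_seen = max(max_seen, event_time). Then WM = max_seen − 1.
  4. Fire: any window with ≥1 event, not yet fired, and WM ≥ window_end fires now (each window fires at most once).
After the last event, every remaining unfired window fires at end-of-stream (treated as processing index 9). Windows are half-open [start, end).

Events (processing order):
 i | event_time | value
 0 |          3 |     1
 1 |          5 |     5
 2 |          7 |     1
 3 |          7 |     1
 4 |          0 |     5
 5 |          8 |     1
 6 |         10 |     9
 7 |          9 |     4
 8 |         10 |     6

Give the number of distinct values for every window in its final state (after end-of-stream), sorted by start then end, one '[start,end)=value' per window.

i=0 t=3 v=1: → [3,5),[2,4); WM=2
i=1 t=5 v=5: → [5,7),[4,6); WM=4; [2,4) fires=1
i=2 t=7 v=1: → [7,9),[6,8); WM=6; [3,5) fires=1 [4,6) fires=1
i=3 t=7 v=1: → [7,9),[6,8); WM=6
i=4 t=0 v=5: DROP (t<6-4); WM=6
i=5 t=8 v=1: → [8,10),[7,9); WM=7; [5,7) fires=1
i=6 t=10 v=9: → [10,12),[9,11); WM=9; [6,8) fires=1 [7,9) fires=1
i=7 t=9 v=4: → [9,11),[8,10); WM=9
i=8 t=10 v=6: → [10,12),[9,11); WM=9

[2,4)=1 [3,5)=1 [4,6)=1 [5,7)=1 [6,8)=1 [7,9)=1 [8,10)=2 [9,11)=3 [10,12)=2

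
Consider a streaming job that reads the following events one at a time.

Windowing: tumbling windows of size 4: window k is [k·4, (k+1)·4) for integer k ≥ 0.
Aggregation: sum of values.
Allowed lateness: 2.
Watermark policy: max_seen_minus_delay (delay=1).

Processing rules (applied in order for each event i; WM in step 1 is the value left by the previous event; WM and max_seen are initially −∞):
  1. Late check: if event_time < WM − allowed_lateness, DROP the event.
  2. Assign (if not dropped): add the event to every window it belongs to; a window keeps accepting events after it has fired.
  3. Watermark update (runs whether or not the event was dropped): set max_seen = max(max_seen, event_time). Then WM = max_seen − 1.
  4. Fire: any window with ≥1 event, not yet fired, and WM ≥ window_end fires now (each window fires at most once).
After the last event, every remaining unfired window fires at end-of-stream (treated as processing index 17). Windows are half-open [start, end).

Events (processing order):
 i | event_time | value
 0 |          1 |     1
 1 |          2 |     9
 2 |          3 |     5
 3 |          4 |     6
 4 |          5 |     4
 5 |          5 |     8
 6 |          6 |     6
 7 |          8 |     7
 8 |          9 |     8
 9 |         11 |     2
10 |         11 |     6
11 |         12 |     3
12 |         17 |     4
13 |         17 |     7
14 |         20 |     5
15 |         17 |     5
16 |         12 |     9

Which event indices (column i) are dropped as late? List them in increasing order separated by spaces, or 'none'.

i=0 t=1 v=1: → [0,4); WM=0
i=1 t=2 v=9: → [0,4); WM=1
i=2 t=3 v=5: → [0,4); WM=2
i=3 t=4 v=6: → [4,8); WM=3
i=4 t=5 v=4: → [4,8); WM=4; [0,4) fires=15
i=5 t=5 v=8: → [4,8); WM=4
i=6 t=6 v=6: → [4,8); WM=5
i=7 t=8 v=7: → [8,12); WM=7
i=8 t=9 v=8: → [8,12); WM=8; [4,8) fires=24
i=9 t=11 v=2: → [8,12); WM=10
i=10 t=11 v=6: → [8,12); WM=10
i=11 t=12 v=3: → [12,16); WM=11
i=12 t=17 v=4: → [16,20); WM=16; [8,12) fires=23 [12,16) fires=3
i=13 t=17 v=7: → [16,20); WM=16
i=14 t=20 v=5: → [20,24); WM=19
i=15 t=17 v=5: → [16,20); WM=19
i=16 t=12 v=9: DROP (t<19-2); WM=19

16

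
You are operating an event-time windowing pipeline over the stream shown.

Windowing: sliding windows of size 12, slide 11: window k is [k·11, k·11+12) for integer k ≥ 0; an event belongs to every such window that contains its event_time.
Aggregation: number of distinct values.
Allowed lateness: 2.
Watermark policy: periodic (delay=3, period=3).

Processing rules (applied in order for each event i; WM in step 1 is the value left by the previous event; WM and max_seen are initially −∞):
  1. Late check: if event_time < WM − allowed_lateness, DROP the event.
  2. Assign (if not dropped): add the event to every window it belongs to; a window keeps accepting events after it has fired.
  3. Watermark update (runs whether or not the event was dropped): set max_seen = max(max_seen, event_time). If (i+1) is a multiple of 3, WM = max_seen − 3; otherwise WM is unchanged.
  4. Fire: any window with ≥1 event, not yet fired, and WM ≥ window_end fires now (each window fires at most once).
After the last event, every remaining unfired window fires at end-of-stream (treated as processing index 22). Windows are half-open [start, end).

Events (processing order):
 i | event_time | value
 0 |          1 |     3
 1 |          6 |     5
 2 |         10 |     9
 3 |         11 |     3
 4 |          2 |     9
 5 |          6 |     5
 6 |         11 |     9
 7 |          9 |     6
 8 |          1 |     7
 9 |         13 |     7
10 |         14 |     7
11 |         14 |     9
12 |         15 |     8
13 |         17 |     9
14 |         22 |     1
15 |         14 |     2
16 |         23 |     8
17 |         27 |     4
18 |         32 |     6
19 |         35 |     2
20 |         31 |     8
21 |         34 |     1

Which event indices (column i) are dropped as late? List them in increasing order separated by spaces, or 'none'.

4 8 15

i=0 t=1 v=3: → [0,12); WM=−∞
i=1 t=6 v=5: → [0,12); WM=−∞
i=2 t=10 v=9: → [0,12); WM=7
i=3 t=11 v=3: → [11,23),[0,12); WM=7
i=4 t=2 v=9: DROP (t<7-2); WM=7
i=5 t=6 v=5: → [0,12); WM=8
i=6 t=11 v=9: → [11,23),[0,12); WM=8
i=7 t=9 v=6: → [0,12); WM=8
i=8 t=1 v=7: DROP (t<8-2); WM=8
i=9 t=13 v=7: → [11,23); WM=8
i=10 t=14 v=7: → [11,23); WM=8
i=11 t=14 v=9: → [11,23); WM=11
i=12 t=15 v=8: → [11,23); WM=11
i=13 t=17 v=9: → [11,23); WM=11
i=14 t=22 v=1: → [22,34),[11,23); WM=19; [0,12) fires=4
i=15 t=14 v=2: DROP (t<19-2); WM=19
i=16 t=23 v=8: → [22,34); WM=19
i=17 t=27 v=4: → [22,34); WM=24; [11,23) fires=5
i=18 t=32 v=6: → [22,34); WM=24
i=19 t=35 v=2: → [33,45); WM=24
i=20 t=31 v=8: → [22,34); WM=32
i=21 t=34 v=1: → [33,45); WM=32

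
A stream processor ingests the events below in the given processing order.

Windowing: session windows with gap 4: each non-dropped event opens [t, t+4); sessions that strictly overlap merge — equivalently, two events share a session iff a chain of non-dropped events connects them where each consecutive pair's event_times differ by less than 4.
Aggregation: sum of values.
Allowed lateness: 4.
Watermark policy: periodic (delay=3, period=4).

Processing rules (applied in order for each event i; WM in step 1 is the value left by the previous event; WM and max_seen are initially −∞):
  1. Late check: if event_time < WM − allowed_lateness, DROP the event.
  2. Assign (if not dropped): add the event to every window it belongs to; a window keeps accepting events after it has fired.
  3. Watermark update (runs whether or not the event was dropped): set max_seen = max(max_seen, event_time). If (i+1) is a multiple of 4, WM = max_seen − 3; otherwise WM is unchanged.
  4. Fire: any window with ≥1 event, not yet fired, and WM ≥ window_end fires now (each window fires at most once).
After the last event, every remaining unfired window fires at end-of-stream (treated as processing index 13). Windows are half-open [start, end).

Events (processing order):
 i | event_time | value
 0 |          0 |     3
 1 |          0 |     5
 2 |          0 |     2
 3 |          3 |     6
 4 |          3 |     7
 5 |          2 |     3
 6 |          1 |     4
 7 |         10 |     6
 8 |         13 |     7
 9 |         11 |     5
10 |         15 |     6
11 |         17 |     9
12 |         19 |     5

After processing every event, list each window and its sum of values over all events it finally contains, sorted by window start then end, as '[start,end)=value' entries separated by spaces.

i=0 t=0 v=3: → [0,4); WM=−∞
i=1 t=0 v=5: → [0,4); WM=−∞
i=2 t=0 v=2: → [0,4); WM=−∞
i=3 t=3 v=6: → [0,7); WM=0
i=4 t=3 v=7: → [0,7); WM=0
i=5 t=2 v=3: → [0,7); WM=0
i=6 t=1 v=4: → [0,7); WM=0
i=7 t=10 v=6: → [10,14); WM=7
i=8 t=13 v=7: → [10,17); WM=7
i=9 t=11 v=5: → [10,17); WM=7
i=10 t=15 v=6: → [10,19); WM=7
i=11 t=17 v=9: → [10,21); WM=14
i=12 t=19 v=5: → [10,23); WM=14

[0,7)=30 [10,23)=38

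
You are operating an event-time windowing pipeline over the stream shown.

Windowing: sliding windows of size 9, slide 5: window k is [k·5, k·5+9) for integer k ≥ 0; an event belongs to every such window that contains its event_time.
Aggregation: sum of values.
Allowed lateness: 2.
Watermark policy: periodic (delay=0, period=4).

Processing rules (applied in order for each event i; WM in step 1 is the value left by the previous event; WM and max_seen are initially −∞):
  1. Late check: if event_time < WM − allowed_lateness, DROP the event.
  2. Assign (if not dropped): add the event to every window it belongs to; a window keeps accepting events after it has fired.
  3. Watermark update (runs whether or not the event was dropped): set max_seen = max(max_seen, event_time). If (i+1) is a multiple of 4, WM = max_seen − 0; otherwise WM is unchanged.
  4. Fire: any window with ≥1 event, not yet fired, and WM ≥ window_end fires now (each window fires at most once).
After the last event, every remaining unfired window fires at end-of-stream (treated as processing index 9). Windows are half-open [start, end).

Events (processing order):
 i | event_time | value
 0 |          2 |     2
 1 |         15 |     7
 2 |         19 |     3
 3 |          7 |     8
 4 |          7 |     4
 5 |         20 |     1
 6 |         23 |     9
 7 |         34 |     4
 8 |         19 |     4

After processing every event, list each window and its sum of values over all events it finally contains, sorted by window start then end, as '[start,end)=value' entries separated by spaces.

i=0 t=2 v=2: → [0,9); WM=−∞
i=1 t=15 v=7: → [15,24),[10,19); WM=−∞
i=2 t=19 v=3: → [15,24); WM=−∞
i=3 t=7 v=8: → [5,14),[0,9); WM=19; [0,9) fires=10 [5,14) fires=8 [10,19) fires=7
i=4 t=7 v=4: DROP (t<19-2); WM=19
i=5 t=20 v=1: → [20,29),[15,24); WM=19
i=6 t=23 v=9: → [20,29),[15,24); WM=19
i=7 t=34 v=4: → [30,39); WM=34; [15,24) fires=20 [20,29) fires=10
i=8 t=19 v=4: DROP (t<34-2); WM=34

[0,9)=10 [5,14)=8 [10,19)=7 [15,24)=20 [20,29)=10 [30,39)=4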